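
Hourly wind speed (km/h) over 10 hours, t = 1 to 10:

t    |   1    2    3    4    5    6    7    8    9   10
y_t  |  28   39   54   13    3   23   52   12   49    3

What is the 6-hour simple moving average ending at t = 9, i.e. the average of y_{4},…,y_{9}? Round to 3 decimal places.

25.333

Sum of periods 4–9: 13 + 3 + 23 + 52 + 12 + 49 = 152
Divide by 6: 152 / 6 = 25.333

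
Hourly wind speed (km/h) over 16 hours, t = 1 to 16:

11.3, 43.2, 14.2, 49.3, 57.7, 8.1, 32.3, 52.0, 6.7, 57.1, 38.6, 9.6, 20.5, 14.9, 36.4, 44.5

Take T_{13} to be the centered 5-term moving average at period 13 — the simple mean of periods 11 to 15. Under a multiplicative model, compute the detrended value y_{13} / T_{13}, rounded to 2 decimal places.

Trend T_13 = (38.6 + 9.6 + 20.5 + 14.9 + 36.4) / 5 = 120.0/5 = 24.0000
Ratio to trend: 20.5 / 24.0000 = 0.85

0.85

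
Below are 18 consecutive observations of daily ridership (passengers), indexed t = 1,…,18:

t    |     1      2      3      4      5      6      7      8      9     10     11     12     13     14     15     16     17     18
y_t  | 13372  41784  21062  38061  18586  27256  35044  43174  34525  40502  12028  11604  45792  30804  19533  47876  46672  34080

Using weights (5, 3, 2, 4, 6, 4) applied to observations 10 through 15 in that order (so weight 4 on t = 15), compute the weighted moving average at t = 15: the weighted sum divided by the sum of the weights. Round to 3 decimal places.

29496.917

Weighted sum: 5·40502 + 3·12028 + 2·11604 + 4·45792 + 6·30804 + 4·19533 = 202510 + 36084 + 23208 + 183168 + 184824 + 78132 = 707926
Weight total: 5 + 3 + 2 + 4 + 6 + 4 = 24
WMA = 707926 / 24 = 29496.917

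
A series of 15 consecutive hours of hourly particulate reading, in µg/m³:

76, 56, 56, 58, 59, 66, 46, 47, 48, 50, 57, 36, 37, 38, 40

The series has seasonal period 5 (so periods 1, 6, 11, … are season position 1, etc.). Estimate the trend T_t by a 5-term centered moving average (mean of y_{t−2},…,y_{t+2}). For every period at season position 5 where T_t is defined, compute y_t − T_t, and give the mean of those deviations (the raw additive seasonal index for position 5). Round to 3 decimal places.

Season position 5 occurs at t = 5, 10 (where T_t is defined).
t=5: T_5 = 57.00000; y_5 − T_5 = 59 − 57.00000 = 2.00000
t=10: T_10 = 47.60000; y_10 − T_10 = 50 − 47.60000 = 2.40000
Mean deviation: (2.00000 + 2.40000) / 2 = 2.200

2.200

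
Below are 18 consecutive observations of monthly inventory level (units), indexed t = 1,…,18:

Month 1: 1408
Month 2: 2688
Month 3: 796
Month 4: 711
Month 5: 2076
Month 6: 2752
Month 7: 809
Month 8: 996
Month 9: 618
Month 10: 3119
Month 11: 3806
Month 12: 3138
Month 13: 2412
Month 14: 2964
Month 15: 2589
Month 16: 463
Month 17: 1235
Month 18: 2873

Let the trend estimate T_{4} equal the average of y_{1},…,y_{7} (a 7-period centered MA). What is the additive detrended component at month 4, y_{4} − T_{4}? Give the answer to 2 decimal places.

-894.71

Trend T_4 = (1408 + 2688 + 796 + 711 + 2076 + 2752 + 809) / 7 = 11240/7 = 1605.7143
Detrended value: 711 − 1605.7143 = -894.71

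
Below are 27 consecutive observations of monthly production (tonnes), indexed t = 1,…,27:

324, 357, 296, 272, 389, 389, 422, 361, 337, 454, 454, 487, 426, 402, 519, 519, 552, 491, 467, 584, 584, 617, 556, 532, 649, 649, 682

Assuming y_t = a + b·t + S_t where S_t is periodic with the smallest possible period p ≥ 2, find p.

First differences y_{t+1} − y_t: 33, -61, -24, 117, 0, 33, -61, -24, 117, 0, 33, -61, …
The difference pattern repeats every 5 terms and not for any smaller step, so p = 5.

5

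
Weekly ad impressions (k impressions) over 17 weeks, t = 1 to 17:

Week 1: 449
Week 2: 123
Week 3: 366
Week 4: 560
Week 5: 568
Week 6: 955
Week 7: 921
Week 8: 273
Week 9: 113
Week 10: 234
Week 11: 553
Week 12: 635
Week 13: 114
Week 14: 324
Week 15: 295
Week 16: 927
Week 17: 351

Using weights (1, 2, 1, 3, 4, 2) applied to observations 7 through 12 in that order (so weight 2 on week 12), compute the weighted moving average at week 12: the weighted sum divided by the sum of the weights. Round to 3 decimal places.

Weighted sum: 1·921 + 2·273 + 1·113 + 3·234 + 4·553 + 2·635 = 921 + 546 + 113 + 702 + 2212 + 1270 = 5764
Weight total: 1 + 2 + 1 + 3 + 4 + 2 = 13
WMA = 5764 / 13 = 443.385

443.385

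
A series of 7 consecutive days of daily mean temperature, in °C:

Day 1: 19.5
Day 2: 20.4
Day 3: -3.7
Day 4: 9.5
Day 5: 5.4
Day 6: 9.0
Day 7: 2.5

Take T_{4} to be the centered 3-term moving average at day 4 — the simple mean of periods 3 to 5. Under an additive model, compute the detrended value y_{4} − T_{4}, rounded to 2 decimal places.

Trend T_4 = ((-3.7) + 9.5 + 5.4) / 3 = 11.2/3 = 3.7333
Detrended value: 9.5 − 3.7333 = 5.77

5.77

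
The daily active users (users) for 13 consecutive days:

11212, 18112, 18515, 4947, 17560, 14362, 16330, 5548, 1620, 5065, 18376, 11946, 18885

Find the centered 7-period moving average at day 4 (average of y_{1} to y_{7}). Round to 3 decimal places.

Sum of periods 1–7: 11212 + 18112 + 18515 + 4947 + 17560 + 14362 + 16330 = 101038
Divide by 7: 101038 / 7 = 14434.000

14434.000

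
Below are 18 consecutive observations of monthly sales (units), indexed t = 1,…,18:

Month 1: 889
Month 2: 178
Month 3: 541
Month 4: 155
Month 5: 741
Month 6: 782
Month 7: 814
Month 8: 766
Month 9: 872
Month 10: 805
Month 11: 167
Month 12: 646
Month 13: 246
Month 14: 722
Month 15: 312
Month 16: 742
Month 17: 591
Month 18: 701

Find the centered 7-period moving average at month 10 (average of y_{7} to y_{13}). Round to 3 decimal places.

616.571

Sum of periods 7–13: 814 + 766 + 872 + 805 + 167 + 646 + 246 = 4316
Divide by 7: 4316 / 7 = 616.571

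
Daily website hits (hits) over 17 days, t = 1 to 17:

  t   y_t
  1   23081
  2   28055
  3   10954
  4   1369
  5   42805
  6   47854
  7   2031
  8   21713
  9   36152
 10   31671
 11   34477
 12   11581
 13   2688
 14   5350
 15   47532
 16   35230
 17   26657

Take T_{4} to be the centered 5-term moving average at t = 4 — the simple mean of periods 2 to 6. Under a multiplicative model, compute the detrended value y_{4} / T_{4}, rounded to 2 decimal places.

0.05

Trend T_4 = (28055 + 10954 + 1369 + 42805 + 47854) / 5 = 131037/5 = 26207.4000
Ratio to trend: 1369 / 26207.4000 = 0.05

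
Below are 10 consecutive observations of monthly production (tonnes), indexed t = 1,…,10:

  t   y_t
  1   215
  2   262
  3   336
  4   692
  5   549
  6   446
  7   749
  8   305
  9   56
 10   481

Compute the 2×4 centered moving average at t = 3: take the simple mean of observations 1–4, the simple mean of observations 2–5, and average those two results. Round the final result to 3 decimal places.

418.000

Sum over 1–4: 215 + 262 + 336 + 692 = 1505
Sum over 2–5: 262 + 336 + 692 + 549 = 1839
CMA at t=3 = (1505 + 1839) / (2·4) = 3344 / 8 = 418.000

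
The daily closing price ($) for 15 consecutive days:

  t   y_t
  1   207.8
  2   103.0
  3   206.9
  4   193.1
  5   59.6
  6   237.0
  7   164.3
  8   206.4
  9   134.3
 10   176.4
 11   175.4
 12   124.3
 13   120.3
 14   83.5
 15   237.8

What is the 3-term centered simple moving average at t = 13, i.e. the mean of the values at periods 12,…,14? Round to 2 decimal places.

109.37

Sum of periods 12–14: 124.3 + 120.3 + 83.5 = 328.1
Divide by 3: 328.1 / 3 = 109.37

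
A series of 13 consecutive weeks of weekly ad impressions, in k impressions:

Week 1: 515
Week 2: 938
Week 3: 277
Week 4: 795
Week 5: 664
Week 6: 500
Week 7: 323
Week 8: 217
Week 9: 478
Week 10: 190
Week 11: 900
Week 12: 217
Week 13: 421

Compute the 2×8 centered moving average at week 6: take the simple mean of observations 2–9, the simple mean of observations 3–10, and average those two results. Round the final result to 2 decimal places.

477.25

Sum over 2–9: 938 + 277 + 795 + 664 + 500 + 323 + 217 + 478 = 4192
Sum over 3–10: 277 + 795 + 664 + 500 + 323 + 217 + 478 + 190 = 3444
CMA at t=6 = (4192 + 3444) / (2·8) = 7636 / 16 = 477.25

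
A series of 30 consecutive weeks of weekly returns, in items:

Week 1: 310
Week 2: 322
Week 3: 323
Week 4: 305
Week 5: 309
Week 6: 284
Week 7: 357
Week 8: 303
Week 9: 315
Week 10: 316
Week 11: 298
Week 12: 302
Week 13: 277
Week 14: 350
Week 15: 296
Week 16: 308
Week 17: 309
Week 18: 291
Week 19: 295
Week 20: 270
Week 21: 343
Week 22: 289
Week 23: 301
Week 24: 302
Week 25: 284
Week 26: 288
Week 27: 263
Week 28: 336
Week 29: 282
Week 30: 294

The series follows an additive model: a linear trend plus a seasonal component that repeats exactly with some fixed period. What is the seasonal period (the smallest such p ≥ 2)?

7

First differences y_{t+1} − y_t: 12, 1, -18, 4, -25, 73, -54, 12, 1, -18, 4, -25, 73, -54, 12, 1, …
The difference pattern repeats every 7 terms and not for any smaller step, so p = 7.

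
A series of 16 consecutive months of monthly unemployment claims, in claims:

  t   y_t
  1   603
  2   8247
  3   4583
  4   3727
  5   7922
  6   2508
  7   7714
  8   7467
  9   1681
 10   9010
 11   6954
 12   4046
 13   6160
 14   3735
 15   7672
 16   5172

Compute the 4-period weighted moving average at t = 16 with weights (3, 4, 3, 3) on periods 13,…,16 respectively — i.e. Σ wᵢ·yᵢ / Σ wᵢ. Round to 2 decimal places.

5534.77

Weighted sum: 3·6160 + 4·3735 + 3·7672 + 3·5172 = 18480 + 14940 + 23016 + 15516 = 71952
Weight total: 3 + 4 + 3 + 3 = 13
WMA = 71952 / 13 = 5534.77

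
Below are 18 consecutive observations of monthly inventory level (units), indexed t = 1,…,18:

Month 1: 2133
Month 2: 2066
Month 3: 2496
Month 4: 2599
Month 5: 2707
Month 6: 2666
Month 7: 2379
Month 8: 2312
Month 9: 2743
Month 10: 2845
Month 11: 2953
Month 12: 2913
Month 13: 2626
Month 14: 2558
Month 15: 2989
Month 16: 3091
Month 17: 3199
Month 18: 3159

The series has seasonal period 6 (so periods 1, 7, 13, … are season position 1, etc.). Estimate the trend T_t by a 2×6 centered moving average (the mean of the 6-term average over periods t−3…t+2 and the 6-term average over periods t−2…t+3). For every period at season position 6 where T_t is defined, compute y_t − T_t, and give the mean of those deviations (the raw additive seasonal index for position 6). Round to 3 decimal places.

Season position 6 occurs at t = 6, 12 (where T_t is defined).
t=6: T_6 = 2547.08333; y_6 − T_6 = 2666 − 2547.08333 = 118.91667
t=12: T_12 = 2793.50000; y_12 − T_12 = 2913 − 2793.50000 = 119.50000
Mean deviation: (118.91667 + 119.50000) / 2 = 119.208

119.208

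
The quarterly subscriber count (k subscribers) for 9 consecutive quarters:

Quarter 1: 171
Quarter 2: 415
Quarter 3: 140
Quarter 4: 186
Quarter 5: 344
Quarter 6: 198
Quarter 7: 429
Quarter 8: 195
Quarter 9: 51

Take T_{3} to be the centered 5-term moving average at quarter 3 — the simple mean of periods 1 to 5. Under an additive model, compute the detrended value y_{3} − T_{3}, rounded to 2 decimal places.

-111.20

Trend T_3 = (171 + 415 + 140 + 186 + 344) / 5 = 1256/5 = 251.2000
Detrended value: 140 − 251.2000 = -111.20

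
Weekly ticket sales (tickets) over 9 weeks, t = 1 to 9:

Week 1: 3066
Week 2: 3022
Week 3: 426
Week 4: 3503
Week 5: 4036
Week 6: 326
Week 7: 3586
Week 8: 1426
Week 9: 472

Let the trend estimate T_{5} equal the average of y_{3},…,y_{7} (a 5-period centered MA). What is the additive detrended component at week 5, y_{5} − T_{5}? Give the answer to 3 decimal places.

Trend T_5 = (426 + 3503 + 4036 + 326 + 3586) / 5 = 11877/5 = 2375.40000
Detrended value: 4036 − 2375.40000 = 1660.600

1660.600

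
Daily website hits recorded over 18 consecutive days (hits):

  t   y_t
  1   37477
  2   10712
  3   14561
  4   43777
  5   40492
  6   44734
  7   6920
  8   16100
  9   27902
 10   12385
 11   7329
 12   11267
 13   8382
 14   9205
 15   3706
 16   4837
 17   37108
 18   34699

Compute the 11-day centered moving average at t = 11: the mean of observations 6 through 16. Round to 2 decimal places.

13887.91

Sum of periods 6–16: 44734 + 6920 + 16100 + 27902 + 12385 + 7329 + 11267 + 8382 + 9205 + 3706 + 4837 = 152767
Divide by 11: 152767 / 11 = 13887.91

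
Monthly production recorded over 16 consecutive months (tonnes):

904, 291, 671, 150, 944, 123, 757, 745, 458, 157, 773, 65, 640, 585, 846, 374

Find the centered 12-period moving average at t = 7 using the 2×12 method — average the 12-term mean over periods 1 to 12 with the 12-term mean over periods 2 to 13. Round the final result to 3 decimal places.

Sum over 1–12: 904 + 291 + 671 + 150 + 944 + 123 + 757 + 745 + 458 + 157 + 773 + 65 = 6038
Sum over 2–13: 291 + 671 + 150 + 944 + 123 + 757 + 745 + 458 + 157 + 773 + 65 + 640 = 5774
CMA at t=7 = (6038 + 5774) / (2·12) = 11812 / 24 = 492.167

492.167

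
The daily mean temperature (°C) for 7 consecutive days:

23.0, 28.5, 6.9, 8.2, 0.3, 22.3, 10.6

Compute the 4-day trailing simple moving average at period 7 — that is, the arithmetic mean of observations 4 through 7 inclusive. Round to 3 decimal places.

Sum of periods 4–7: 8.2 + 0.3 + 22.3 + 10.6 = 41.4
Divide by 4: 41.4 / 4 = 10.350

10.350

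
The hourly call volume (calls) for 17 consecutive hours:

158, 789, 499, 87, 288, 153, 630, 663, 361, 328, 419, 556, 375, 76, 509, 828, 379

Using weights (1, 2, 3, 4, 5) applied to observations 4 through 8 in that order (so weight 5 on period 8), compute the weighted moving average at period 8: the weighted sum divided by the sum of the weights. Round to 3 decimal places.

Weighted sum: 1·87 + 2·288 + 3·153 + 4·630 + 5·663 = 87 + 576 + 459 + 2520 + 3315 = 6957
Weight total: 1 + 2 + 3 + 4 + 5 = 15
WMA = 6957 / 15 = 463.800

463.800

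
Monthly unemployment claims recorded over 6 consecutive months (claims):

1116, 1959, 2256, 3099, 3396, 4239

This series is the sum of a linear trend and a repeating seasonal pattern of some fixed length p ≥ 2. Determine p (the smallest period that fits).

2

First differences y_{t+1} − y_t: 843, 297, 843, 297, 843, …
The difference pattern repeats every 2 terms and not for any smaller step, so p = 2.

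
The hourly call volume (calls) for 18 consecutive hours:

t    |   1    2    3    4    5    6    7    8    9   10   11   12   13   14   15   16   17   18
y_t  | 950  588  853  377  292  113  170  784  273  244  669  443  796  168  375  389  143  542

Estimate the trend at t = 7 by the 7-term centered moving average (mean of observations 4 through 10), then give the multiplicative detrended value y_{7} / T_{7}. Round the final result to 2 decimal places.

Trend T_7 = (377 + 292 + 113 + 170 + 784 + 273 + 244) / 7 = 2253/7 = 321.8571
Ratio to trend: 170 / 321.8571 = 0.53

0.53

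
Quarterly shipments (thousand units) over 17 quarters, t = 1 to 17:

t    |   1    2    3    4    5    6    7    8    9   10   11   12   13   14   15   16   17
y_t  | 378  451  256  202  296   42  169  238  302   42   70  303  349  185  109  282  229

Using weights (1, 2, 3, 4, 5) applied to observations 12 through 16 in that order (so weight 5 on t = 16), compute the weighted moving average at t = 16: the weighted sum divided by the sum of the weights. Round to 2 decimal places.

Weighted sum: 1·303 + 2·349 + 3·185 + 4·109 + 5·282 = 303 + 698 + 555 + 436 + 1410 = 3402
Weight total: 1 + 2 + 3 + 4 + 5 = 15
WMA = 3402 / 15 = 226.80

226.80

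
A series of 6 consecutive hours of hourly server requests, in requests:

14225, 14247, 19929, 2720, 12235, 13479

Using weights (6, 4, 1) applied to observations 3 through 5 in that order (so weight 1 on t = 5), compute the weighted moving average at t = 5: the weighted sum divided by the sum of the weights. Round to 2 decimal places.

12971.73

Weighted sum: 6·19929 + 4·2720 + 1·12235 = 119574 + 10880 + 12235 = 142689
Weight total: 6 + 4 + 1 = 11
WMA = 142689 / 11 = 12971.73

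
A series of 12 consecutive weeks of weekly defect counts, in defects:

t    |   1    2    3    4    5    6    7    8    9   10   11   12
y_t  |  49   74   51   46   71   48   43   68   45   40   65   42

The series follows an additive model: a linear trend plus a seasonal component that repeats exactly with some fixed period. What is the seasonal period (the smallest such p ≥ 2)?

First differences y_{t+1} − y_t: 25, -23, -5, 25, -23, -5, 25, -23, …
The difference pattern repeats every 3 terms and not for any smaller step, so p = 3.

3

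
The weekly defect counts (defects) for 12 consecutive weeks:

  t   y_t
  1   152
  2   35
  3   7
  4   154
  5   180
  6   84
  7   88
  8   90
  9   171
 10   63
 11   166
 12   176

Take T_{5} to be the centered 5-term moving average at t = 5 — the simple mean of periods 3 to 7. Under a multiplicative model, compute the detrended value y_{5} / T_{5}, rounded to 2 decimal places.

1.75

Trend T_5 = (7 + 154 + 180 + 84 + 88) / 5 = 513/5 = 102.6000
Ratio to trend: 180 / 102.6000 = 1.75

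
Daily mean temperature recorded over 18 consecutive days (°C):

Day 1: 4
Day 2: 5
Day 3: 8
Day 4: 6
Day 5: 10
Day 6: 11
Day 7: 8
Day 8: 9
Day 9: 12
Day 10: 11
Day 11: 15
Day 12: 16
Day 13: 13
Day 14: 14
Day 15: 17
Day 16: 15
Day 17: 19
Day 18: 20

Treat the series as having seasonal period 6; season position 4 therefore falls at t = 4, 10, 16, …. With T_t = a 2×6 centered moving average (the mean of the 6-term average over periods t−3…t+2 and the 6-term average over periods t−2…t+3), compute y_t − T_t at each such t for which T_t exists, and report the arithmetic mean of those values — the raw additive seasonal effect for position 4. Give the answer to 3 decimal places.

-1.458

Season position 4 occurs at t = 4, 10 (where T_t is defined).
t=4: T_4 = 7.66667; y_4 − T_4 = 6 − 7.66667 = -1.66667
t=10: T_10 = 12.25000; y_10 − T_10 = 11 − 12.25000 = -1.25000
Mean deviation: (-1.66667 + -1.25000) / 2 = -1.458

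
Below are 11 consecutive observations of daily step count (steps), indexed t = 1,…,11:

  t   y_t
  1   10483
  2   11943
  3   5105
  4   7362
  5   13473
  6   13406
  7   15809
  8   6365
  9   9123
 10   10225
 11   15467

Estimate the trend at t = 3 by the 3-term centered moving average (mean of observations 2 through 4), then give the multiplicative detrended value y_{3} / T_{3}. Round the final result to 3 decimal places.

0.627

Trend T_3 = (11943 + 5105 + 7362) / 3 = 24410/3 = 8136.66667
Ratio to trend: 5105 / 8136.66667 = 0.627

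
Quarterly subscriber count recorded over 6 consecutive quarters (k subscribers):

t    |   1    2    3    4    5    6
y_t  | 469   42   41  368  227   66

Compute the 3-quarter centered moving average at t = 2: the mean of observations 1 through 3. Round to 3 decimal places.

184.000

Sum of periods 1–3: 469 + 42 + 41 = 552
Divide by 3: 552 / 3 = 184.000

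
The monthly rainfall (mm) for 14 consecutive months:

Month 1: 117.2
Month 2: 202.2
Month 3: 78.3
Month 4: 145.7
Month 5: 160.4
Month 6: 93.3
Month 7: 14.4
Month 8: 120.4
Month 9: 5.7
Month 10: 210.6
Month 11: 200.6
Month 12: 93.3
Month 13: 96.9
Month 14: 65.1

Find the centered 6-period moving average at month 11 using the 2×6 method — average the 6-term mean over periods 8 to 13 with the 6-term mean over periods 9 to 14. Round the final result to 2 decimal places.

Sum over 8–13: 120.4 + 5.7 + 210.6 + 200.6 + 93.3 + 96.9 = 727.5
Sum over 9–14: 5.7 + 210.6 + 200.6 + 93.3 + 96.9 + 65.1 = 672.2
CMA at t=11 = (727.5 + 672.2) / (2·6) = 1399.7 / 12 = 116.64

116.64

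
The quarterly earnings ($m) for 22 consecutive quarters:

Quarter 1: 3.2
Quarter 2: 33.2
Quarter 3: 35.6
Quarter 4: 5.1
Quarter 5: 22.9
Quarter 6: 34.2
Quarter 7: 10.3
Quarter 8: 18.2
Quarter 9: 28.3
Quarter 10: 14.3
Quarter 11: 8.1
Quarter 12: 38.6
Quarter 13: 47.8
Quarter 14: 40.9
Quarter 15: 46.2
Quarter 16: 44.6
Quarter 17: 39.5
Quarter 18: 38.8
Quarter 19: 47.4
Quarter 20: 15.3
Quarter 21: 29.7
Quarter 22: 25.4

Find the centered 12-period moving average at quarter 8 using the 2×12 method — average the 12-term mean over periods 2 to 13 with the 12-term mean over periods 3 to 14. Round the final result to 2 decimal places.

25.04

Sum over 2–13: 33.2 + 35.6 + 5.1 + 22.9 + 34.2 + 10.3 + 18.2 + 28.3 + 14.3 + 8.1 + 38.6 + 47.8 = 296.6
Sum over 3–14: 35.6 + 5.1 + 22.9 + 34.2 + 10.3 + 18.2 + 28.3 + 14.3 + 8.1 + 38.6 + 47.8 + 40.9 = 304.3
CMA at t=8 = (296.6 + 304.3) / (2·12) = 600.9 / 24 = 25.04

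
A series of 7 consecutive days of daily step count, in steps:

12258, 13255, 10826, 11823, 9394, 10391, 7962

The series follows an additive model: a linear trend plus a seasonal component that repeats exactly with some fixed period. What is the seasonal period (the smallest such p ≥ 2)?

2

First differences y_{t+1} − y_t: 997, -2429, 997, -2429, 997, -2429, …
The difference pattern repeats every 2 terms and not for any smaller step, so p = 2.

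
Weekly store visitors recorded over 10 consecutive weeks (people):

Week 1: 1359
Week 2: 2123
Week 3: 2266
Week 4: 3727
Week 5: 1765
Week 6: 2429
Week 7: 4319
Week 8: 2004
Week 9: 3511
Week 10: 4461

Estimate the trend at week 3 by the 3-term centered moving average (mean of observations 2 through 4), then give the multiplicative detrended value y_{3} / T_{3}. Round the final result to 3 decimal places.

0.838

Trend T_3 = (2123 + 2266 + 3727) / 3 = 8116/3 = 2705.33333
Ratio to trend: 2266 / 2705.33333 = 0.838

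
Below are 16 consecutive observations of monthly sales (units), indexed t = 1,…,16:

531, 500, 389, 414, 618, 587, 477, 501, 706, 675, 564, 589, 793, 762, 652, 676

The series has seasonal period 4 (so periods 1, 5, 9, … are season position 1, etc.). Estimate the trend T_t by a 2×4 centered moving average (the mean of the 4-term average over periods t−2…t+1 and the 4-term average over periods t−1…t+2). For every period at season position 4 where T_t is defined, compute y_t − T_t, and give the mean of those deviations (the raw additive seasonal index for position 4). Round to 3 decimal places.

Season position 4 occurs at t = 4, 8, 12 (where T_t is defined).
t=4: T_4 = 491.12500; y_4 − T_4 = 414 − 491.12500 = -77.12500
t=8: T_8 = 578.75000; y_8 − T_8 = 501 − 578.75000 = -77.75000
t=12: T_12 = 666.12500; y_12 − T_12 = 589 − 666.12500 = -77.12500
Mean deviation: (-77.12500 + -77.75000 + -77.12500) / 3 = -77.333

-77.333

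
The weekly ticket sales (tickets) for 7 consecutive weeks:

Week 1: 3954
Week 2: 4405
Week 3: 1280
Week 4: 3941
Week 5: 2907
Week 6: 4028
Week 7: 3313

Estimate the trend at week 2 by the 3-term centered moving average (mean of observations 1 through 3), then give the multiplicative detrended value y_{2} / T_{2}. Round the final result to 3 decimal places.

1.371

Trend T_2 = (3954 + 4405 + 1280) / 3 = 9639/3 = 3213.00000
Ratio to trend: 4405 / 3213.00000 = 1.371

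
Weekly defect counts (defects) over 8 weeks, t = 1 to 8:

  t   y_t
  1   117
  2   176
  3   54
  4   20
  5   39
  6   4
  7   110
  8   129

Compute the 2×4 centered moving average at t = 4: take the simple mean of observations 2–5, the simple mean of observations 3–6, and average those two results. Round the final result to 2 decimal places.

50.75

Sum over 2–5: 176 + 54 + 20 + 39 = 289
Sum over 3–6: 54 + 20 + 39 + 4 = 117
CMA at t=4 = (289 + 117) / (2·4) = 406 / 8 = 50.75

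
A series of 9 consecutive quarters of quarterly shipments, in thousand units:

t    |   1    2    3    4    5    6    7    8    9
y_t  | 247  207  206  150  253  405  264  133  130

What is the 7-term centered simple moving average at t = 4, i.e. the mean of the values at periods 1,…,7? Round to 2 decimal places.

Sum of periods 1–7: 247 + 207 + 206 + 150 + 253 + 405 + 264 = 1732
Divide by 7: 1732 / 7 = 247.43

247.43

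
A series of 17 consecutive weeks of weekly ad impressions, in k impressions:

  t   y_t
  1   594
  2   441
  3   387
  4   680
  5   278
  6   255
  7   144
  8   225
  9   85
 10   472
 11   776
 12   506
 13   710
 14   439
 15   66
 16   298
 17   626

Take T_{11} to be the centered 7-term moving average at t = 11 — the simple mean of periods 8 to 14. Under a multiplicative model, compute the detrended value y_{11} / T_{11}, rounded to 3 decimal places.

Trend T_11 = (225 + 85 + 472 + 776 + 506 + 710 + 439) / 7 = 3213/7 = 459.00000
Ratio to trend: 776 / 459.00000 = 1.691

1.691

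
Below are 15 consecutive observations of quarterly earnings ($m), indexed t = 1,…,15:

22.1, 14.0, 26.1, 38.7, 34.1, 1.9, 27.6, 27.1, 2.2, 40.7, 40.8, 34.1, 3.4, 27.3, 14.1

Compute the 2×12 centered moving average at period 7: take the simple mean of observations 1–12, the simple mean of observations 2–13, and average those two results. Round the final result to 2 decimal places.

Sum over 1–12: 22.1 + 14.0 + 26.1 + 38.7 + 34.1 + 1.9 + 27.6 + 27.1 + 2.2 + 40.7 + 40.8 + 34.1 = 309.4
Sum over 2–13: 14.0 + 26.1 + 38.7 + 34.1 + 1.9 + 27.6 + 27.1 + 2.2 + 40.7 + 40.8 + 34.1 + 3.4 = 290.7
CMA at t=7 = (309.4 + 290.7) / (2·12) = 600.1 / 24 = 25.00

25.00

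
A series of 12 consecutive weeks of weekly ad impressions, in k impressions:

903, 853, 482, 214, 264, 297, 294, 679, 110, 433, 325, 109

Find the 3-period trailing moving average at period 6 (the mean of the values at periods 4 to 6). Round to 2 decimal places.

Sum of periods 4–6: 214 + 264 + 297 = 775
Divide by 3: 775 / 3 = 258.33

258.33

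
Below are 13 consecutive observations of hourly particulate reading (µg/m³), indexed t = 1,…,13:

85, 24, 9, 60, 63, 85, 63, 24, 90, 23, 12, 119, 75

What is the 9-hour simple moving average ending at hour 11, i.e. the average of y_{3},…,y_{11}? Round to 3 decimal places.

47.667

Sum of periods 3–11: 9 + 60 + 63 + 85 + 63 + 24 + 90 + 23 + 12 = 429
Divide by 9: 429 / 9 = 47.667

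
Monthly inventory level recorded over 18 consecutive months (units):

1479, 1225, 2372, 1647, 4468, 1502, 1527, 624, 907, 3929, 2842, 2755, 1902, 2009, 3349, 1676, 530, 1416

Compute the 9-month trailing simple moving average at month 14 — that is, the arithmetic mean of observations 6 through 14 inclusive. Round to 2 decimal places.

Sum of periods 6–14: 1502 + 1527 + 624 + 907 + 3929 + 2842 + 2755 + 1902 + 2009 = 17997
Divide by 9: 17997 / 9 = 1999.67

1999.67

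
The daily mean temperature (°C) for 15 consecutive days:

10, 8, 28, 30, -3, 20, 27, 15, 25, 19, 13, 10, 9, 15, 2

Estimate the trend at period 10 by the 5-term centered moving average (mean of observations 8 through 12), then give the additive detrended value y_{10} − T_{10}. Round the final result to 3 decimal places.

2.600

Trend T_10 = (15 + 25 + 19 + 13 + 10) / 5 = 82/5 = 16.40000
Detrended value: 19 − 16.40000 = 2.600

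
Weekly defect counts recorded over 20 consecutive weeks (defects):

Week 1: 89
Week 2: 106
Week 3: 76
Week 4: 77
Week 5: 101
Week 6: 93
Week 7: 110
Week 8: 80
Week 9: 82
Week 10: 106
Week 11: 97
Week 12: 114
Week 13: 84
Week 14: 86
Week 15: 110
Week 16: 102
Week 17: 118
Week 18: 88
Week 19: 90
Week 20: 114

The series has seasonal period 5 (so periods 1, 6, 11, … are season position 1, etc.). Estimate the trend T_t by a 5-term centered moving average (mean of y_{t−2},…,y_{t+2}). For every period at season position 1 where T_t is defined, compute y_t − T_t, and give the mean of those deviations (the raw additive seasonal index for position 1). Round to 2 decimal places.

0.80

Season position 1 occurs at t = 6, 11, 16 (where T_t is defined).
t=6: T_6 = 92.2000; y_6 − T_6 = 93 − 92.2000 = 0.8000
t=11: T_11 = 96.6000; y_11 − T_11 = 97 − 96.6000 = 0.4000
t=16: T_16 = 100.8000; y_16 − T_16 = 102 − 100.8000 = 1.2000
Mean deviation: (0.8000 + 0.4000 + 1.2000) / 3 = 0.80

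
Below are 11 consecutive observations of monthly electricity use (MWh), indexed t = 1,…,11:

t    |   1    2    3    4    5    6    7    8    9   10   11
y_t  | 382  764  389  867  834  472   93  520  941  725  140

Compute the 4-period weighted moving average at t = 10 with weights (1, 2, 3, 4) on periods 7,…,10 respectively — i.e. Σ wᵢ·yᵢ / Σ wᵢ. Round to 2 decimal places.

685.60

Weighted sum: 1·93 + 2·520 + 3·941 + 4·725 = 93 + 1040 + 2823 + 2900 = 6856
Weight total: 1 + 2 + 3 + 4 = 10
WMA = 6856 / 10 = 685.60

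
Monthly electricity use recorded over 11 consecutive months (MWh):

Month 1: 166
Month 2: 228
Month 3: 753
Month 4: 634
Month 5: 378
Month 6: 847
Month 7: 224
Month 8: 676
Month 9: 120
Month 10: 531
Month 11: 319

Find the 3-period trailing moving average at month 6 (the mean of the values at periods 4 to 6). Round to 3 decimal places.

619.667

Sum of periods 4–6: 634 + 378 + 847 = 1859
Divide by 3: 1859 / 3 = 619.667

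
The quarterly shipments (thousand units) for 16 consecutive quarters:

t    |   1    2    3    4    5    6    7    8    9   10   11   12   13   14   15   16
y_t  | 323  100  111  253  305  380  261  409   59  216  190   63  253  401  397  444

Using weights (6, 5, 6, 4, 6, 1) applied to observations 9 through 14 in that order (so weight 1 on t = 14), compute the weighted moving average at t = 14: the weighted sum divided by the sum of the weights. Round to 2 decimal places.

Weighted sum: 6·59 + 5·216 + 6·190 + 4·63 + 6·253 + 1·401 = 354 + 1080 + 1140 + 252 + 1518 + 401 = 4745
Weight total: 6 + 5 + 6 + 4 + 6 + 1 = 28
WMA = 4745 / 28 = 169.46

169.46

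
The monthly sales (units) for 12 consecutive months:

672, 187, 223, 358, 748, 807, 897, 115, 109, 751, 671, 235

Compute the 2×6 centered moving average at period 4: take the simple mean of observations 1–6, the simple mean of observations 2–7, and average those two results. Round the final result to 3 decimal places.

517.917

Sum over 1–6: 672 + 187 + 223 + 358 + 748 + 807 = 2995
Sum over 2–7: 187 + 223 + 358 + 748 + 807 + 897 = 3220
CMA at t=4 = (2995 + 3220) / (2·6) = 6215 / 12 = 517.917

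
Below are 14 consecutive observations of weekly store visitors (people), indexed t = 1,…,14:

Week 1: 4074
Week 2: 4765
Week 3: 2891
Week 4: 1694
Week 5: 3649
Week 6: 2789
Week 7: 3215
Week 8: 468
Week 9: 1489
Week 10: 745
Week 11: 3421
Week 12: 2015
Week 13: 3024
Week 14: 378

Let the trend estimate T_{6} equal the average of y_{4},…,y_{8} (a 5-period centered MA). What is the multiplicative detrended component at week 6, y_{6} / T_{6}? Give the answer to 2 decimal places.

1.18

Trend T_6 = (1694 + 3649 + 2789 + 3215 + 468) / 5 = 11815/5 = 2363.0000
Ratio to trend: 2789 / 2363.0000 = 1.18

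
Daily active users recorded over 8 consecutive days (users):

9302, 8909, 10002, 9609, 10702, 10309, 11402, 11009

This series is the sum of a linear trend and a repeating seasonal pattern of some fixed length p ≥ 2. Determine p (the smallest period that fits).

2

First differences y_{t+1} − y_t: -393, 1093, -393, 1093, -393, 1093, …
The difference pattern repeats every 2 terms and not for any smaller step, so p = 2.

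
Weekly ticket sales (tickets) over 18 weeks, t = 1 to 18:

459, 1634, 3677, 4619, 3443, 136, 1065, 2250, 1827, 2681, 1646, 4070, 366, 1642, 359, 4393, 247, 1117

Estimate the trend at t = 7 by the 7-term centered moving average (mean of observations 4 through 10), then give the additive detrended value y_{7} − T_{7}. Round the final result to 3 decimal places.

Trend T_7 = (4619 + 3443 + 136 + 1065 + 2250 + 1827 + 2681) / 7 = 16021/7 = 2288.71429
Detrended value: 1065 − 2288.71429 = -1223.714

-1223.714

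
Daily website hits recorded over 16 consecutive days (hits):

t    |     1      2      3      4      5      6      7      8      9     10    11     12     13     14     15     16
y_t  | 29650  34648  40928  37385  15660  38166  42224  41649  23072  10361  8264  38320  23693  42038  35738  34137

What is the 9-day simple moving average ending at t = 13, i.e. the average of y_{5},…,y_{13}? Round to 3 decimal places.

Sum of periods 5–13: 15660 + 38166 + 42224 + 41649 + 23072 + 10361 + 8264 + 38320 + 23693 = 241409
Divide by 9: 241409 / 9 = 26823.222

26823.222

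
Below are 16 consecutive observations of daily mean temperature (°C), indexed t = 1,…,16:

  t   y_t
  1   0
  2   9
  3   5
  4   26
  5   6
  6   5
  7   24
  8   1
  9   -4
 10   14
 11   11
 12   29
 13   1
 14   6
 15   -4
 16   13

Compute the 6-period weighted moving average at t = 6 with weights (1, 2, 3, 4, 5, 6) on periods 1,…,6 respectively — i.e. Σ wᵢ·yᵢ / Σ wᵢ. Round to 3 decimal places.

Weighted sum: 1·0 + 2·9 + 3·5 + 4·26 + 5·6 + 6·5 = 0 + 18 + 15 + 104 + 30 + 30 = 197
Weight total: 1 + 2 + 3 + 4 + 5 + 6 = 21
WMA = 197 / 21 = 9.381

9.381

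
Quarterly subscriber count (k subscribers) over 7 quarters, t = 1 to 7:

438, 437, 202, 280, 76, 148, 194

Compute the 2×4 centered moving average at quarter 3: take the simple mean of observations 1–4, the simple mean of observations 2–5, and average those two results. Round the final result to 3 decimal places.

Sum over 1–4: 438 + 437 + 202 + 280 = 1357
Sum over 2–5: 437 + 202 + 280 + 76 = 995
CMA at t=3 = (1357 + 995) / (2·4) = 2352 / 8 = 294.000

294.000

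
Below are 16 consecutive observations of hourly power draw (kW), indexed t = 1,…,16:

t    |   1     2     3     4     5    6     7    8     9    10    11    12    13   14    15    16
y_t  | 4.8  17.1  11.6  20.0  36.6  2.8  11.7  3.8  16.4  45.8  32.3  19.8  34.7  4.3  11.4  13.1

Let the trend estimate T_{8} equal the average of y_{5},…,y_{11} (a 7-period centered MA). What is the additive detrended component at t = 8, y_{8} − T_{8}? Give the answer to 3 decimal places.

Trend T_8 = (36.6 + 2.8 + 11.7 + 3.8 + 16.4 + 45.8 + 32.3) / 7 = 149.4/7 = 21.34286
Detrended value: 3.8 − 21.34286 = -17.543

-17.543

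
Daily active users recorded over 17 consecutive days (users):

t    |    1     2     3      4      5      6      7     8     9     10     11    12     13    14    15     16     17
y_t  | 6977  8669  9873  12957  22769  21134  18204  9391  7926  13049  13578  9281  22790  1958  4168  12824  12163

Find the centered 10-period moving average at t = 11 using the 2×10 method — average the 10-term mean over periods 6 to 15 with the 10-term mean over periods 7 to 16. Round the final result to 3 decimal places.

Sum over 6–15: 21134 + 18204 + 9391 + 7926 + 13049 + 13578 + 9281 + 22790 + 1958 + 4168 = 121479
Sum over 7–16: 18204 + 9391 + 7926 + 13049 + 13578 + 9281 + 22790 + 1958 + 4168 + 12824 = 113169
CMA at t=11 = (121479 + 113169) / (2·10) = 234648 / 20 = 11732.400

11732.400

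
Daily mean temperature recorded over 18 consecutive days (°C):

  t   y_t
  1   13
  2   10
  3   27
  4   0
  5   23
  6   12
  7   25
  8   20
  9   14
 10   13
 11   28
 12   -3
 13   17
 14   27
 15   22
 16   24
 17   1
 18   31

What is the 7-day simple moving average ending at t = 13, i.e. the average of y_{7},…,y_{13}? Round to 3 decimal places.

16.286

Sum of periods 7–13: 25 + 20 + 14 + 13 + 28 + (-3) + 17 = 114
Divide by 7: 114 / 7 = 16.286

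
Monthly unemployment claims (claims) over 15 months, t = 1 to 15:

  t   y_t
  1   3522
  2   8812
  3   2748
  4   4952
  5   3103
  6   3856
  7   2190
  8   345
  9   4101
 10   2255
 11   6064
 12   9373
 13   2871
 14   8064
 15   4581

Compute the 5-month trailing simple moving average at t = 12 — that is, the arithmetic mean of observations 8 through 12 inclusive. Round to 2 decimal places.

4427.60

Sum of periods 8–12: 345 + 4101 + 2255 + 6064 + 9373 = 22138
Divide by 5: 22138 / 5 = 4427.60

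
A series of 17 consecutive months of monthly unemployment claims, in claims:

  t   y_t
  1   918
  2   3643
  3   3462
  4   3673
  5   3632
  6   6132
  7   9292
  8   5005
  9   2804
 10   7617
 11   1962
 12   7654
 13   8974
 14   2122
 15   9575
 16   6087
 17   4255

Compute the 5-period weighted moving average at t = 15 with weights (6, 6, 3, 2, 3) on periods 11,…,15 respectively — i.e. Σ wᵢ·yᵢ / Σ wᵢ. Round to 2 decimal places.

Weighted sum: 6·1962 + 6·7654 + 3·8974 + 2·2122 + 3·9575 = 11772 + 45924 + 26922 + 4244 + 28725 = 117587
Weight total: 6 + 6 + 3 + 2 + 3 = 20
WMA = 117587 / 20 = 5879.35

5879.35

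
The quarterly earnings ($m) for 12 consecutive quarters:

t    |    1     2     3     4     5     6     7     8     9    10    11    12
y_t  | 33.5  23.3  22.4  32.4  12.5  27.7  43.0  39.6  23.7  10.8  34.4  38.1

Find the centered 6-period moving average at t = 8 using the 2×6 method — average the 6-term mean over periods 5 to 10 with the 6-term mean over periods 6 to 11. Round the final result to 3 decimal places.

Sum over 5–10: 12.5 + 27.7 + 43.0 + 39.6 + 23.7 + 10.8 = 157.3
Sum over 6–11: 27.7 + 43.0 + 39.6 + 23.7 + 10.8 + 34.4 = 179.2
CMA at t=8 = (157.3 + 179.2) / (2·6) = 336.5 / 12 = 28.042

28.042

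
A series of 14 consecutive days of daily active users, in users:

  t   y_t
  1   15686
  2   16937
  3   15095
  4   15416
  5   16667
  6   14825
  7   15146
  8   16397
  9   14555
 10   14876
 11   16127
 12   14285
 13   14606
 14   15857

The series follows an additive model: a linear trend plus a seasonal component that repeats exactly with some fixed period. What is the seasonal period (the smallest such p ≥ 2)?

First differences y_{t+1} − y_t: 1251, -1842, 321, 1251, -1842, 321, 1251, -1842, …
The difference pattern repeats every 3 terms and not for any smaller step, so p = 3.

3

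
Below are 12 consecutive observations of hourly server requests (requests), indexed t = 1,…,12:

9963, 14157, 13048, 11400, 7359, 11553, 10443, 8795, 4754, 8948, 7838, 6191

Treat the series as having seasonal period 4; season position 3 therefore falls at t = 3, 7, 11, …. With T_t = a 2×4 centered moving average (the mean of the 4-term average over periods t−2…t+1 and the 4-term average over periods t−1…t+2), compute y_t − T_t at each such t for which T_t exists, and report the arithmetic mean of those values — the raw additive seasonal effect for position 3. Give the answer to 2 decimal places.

Season position 3 occurs at t = 3, 7 (where T_t is defined).
t=3: T_3 = 11816.5000; y_3 − T_3 = 13048 − 11816.5000 = 1231.5000
t=7: T_7 = 9211.8750; y_7 − T_7 = 10443 − 9211.8750 = 1231.1250
Mean deviation: (1231.5000 + 1231.1250) / 2 = 1231.31

1231.31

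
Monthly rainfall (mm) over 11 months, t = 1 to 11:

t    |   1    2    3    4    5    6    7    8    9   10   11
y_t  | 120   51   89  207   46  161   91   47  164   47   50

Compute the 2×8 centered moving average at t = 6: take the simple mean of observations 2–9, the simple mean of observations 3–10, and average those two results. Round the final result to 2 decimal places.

Sum over 2–9: 51 + 89 + 207 + 46 + 161 + 91 + 47 + 164 = 856
Sum over 3–10: 89 + 207 + 46 + 161 + 91 + 47 + 164 + 47 = 852
CMA at t=6 = (856 + 852) / (2·8) = 1708 / 16 = 106.75

106.75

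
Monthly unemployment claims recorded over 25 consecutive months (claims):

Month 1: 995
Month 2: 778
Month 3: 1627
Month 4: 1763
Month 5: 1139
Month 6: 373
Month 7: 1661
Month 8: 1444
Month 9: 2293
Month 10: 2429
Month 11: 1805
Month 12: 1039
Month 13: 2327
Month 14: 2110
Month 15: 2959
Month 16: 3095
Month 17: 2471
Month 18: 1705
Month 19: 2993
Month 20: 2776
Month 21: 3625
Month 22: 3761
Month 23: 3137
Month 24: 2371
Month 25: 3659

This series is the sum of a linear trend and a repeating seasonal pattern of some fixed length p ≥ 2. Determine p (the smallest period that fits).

First differences y_{t+1} − y_t: -217, 849, 136, -624, -766, 1288, -217, 849, 136, -624, -766, 1288, -217, 849, …
The difference pattern repeats every 6 terms and not for any smaller step, so p = 6.

6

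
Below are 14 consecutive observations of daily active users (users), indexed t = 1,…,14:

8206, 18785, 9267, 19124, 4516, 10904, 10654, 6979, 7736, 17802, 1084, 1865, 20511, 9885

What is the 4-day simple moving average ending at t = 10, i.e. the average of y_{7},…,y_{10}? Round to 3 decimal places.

10792.750

Sum of periods 7–10: 10654 + 6979 + 7736 + 17802 = 43171
Divide by 4: 43171 / 4 = 10792.750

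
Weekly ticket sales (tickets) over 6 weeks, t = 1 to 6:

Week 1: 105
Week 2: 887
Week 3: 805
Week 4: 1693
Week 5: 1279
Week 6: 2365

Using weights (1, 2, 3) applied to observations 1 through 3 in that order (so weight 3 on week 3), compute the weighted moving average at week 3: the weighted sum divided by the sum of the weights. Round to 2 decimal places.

Weighted sum: 1·105 + 2·887 + 3·805 = 105 + 1774 + 2415 = 4294
Weight total: 1 + 2 + 3 = 6
WMA = 4294 / 6 = 715.67

715.67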